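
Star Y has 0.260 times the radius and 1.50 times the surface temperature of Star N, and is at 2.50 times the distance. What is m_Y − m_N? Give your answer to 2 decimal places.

L_Y/L_N = (0.260)²(1.50)⁴ = 0.3422.
F_Y/F_N = (L_Y/L_N)/(d_Y/d_N)² = 0.3422/6.250 = 0.05476.
m_Y − m_N = −2.5 log₁₀(0.05476) = 3.15.

3.15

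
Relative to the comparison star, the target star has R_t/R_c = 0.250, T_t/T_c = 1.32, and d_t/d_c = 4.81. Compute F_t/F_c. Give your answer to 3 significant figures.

0.00820

L_t/L_c = (R_t/R_c)²(T_t/T_c)⁴ = (0.250)² × (1.32)⁴ = 0.1897.
F_t/F_c = (L_t/L_c)/(d_t/d_c)² = 0.1897 / (4.81)² = 0.008201.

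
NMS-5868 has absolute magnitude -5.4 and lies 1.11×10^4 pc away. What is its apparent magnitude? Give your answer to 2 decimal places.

9.83

m = M + 5 log₁₀(d/10 pc) = -5.4 + 5 log₁₀(1.11×10^4/10)
  = -5.4 + 5 × 3.045 = -5.4 + 15.23 = 9.83.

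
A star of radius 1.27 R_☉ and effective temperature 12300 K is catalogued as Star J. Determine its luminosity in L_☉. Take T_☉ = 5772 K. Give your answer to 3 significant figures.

33.3 L_☉

L/L_☉ = (R/R_☉)² (T/T_☉)⁴ = (1.27)² × (12300/5772)⁴
       = 1.613 × (2.131)⁴ = 1.613 × 20.62 = 33.26.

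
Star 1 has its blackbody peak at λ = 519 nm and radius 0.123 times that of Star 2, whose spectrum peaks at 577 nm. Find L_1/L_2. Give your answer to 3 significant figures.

Wien's law gives T ∝ 1/λ_max, so T_1/T_2 = λ_2/λ_1 = 577/519 = 1.112.
Then L ∝ R²T⁴ gives L_1/L_2 = (0.123)² × (1.112)⁴ = 0.01513 × 1.528 = 0.02311.

0.0231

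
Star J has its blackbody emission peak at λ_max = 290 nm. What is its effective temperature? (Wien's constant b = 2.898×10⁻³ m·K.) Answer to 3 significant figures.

9.99×10^3 K

T = b/λ_max = 2.898×10⁻³ / (290×10⁻⁹) = 9993 K.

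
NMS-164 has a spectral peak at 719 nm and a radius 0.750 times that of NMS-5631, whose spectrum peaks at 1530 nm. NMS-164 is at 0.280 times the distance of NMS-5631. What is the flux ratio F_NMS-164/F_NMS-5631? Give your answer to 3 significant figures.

147

Wien's law: T_NMS-164/T_NMS-5631 = λ_NMS-5631/λ_NMS-164 = 1530/719 = 2.128.
L_NMS-164/L_NMS-5631 = (R_NMS-164/R_NMS-5631)²(T_NMS-164/T_NMS-5631)⁴ = (0.750)²(2.128)⁴ = 11.53.
F_NMS-164/F_NMS-5631 = (L_NMS-164/L_NMS-5631)/(d_NMS-164/d_NMS-5631)² = 11.53/(0.280)² = 147.1.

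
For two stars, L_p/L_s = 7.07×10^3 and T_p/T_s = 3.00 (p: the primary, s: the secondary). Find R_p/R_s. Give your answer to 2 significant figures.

L ∝ R²T⁴ gives R ∝ √L / T², so
R_p/R_s = √(7.07×10^3) / (3.00)² = 84.08 / 9.000 = 9.343.

9.3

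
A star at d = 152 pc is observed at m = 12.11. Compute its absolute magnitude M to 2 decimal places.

M = m − 5 log₁₀(d/10 pc) = 12.11 − 5 log₁₀(152/10)
  = 12.11 − 5 × 1.182 = 12.11 − 5.91 = 6.20.

6.20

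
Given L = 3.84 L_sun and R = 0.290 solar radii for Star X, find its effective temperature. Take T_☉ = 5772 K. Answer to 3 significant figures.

T/T_☉ = (L/L_☉)^(1/4) / (R/R_☉)^(1/2)
T = 5772 × (3.84)^(1/4) / √(0.290) = 5772 × 1.400 / 0.5385 = 1.500×10^4 K.

1.50×10^4 K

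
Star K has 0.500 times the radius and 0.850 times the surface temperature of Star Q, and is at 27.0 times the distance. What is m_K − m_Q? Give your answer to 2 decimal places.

L_K/L_Q = (0.500)²(0.850)⁴ = 0.1305.
F_K/F_Q = (L_K/L_Q)/(d_K/d_Q)² = 0.1305/729.0 = 1.790×10^-4.
m_K − m_Q = −2.5 log₁₀(1.790×10^-4) = 9.37.

9.37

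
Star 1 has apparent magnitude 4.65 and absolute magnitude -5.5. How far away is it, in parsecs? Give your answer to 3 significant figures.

m − M = 5 log₁₀(d/10 pc)
4.65 − (-5.5) = 10.15 = 5 log₁₀(d/10)
d = 10 × 10^(10.15/5) = 10 × 10^2.030 = 1072 pc.

1.07×10^3 pc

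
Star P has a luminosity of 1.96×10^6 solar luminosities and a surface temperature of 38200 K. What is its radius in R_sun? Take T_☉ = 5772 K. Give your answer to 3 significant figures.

R/R_☉ = √(L/L_☉) / (T/T_☉)² = √(1.96×10^6) / (6.618)²
       = 1400 / 43.80 = 31.96.

32.0 R_sun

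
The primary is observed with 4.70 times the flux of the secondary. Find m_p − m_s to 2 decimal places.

m_p − m_s = −2.5 log₁₀(F_p/F_s) = −2.5 log₁₀(4.70) = −2.5 × (0.672) = -1.680.

-1.68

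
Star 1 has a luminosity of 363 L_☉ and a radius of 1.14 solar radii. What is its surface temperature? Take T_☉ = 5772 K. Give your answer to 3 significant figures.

T/T_☉ = (L/L_☉)^(1/4) / (R/R_☉)^(1/2)
T = 5772 × (363)^(1/4) / √(1.14) = 5772 × 4.365 / 1.068 = 2.360×10^4 K.

2.36×10^4 K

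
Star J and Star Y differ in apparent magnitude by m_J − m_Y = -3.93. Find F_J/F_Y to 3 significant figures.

37.3

F_J/F_Y = 10^(−(m_J − m_Y)/2.5) = 10^(3.93/2.5) = 10^1.572 = 37.33.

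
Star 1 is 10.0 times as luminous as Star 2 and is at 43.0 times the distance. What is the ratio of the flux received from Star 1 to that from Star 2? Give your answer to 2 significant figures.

F = L/(4πd²), so F_1/F_2 = (L_1/L_2) / (d_1/d_2)²
= 10.0 / (43.0)² = 10.0 / 1849 = 0.005408.

0.0054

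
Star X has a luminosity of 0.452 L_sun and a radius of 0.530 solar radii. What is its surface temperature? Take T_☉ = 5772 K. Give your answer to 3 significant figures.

T/T_☉ = (L/L_☉)^(1/4) / (R/R_☉)^(1/2)
T = 5772 × (0.452)^(1/4) / √(0.530) = 5772 × 0.8199 / 0.7280 = 6501 K.

6.50×10^3 K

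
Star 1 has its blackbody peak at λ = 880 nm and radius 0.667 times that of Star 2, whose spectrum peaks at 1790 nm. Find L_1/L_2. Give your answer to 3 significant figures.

Wien's law gives T ∝ 1/λ_max, so T_1/T_2 = λ_2/λ_1 = 1790/880 = 2.034.
Then L ∝ R²T⁴ gives L_1/L_2 = (0.667)² × (2.034)⁴ = 0.4449 × 17.12 = 7.616.

7.62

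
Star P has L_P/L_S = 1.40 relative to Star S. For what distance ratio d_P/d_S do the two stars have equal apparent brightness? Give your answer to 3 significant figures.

1.18

Equal flux requires L_P/d_P² = L_S/d_S², so d_P/d_S = √(L_P/L_S)
= √(1.40) = 1.183.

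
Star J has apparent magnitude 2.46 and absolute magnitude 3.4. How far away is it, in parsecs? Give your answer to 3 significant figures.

m − M = 5 log₁₀(d/10 pc)
2.46 − (3.4) = -0.94 = 5 log₁₀(d/10)
d = 10 × 10^(-0.94/5) = 10 × 10^-0.188 = 6.486 pc.

6.49 pc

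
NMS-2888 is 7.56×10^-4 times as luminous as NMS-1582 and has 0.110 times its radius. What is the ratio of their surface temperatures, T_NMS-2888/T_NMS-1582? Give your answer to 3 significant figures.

L ∝ R²T⁴ gives T ∝ (L/R²)^(1/4), so
T_NMS-2888/T_NMS-1582 = (7.56×10^-4 / 0.110²)^(1/4) = (0.06248)^(1/4) = 0.5000.

0.500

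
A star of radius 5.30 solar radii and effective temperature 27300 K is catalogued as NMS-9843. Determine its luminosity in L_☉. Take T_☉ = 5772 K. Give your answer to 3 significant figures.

1.41×10^4 L_☉

L/L_☉ = (R/R_☉)² (T/T_☉)⁴ = (5.30)² × (27300/5772)⁴
       = 28.09 × (4.730)⁴ = 28.09 × 500.4 = 1.406×10^4.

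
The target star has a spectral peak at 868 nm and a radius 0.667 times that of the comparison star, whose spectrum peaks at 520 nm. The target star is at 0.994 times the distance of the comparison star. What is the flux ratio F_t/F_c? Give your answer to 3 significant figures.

Wien's law: T_t/T_c = λ_c/λ_t = 520/868 = 0.5991.
L_t/L_c = (R_t/R_c)²(T_t/T_c)⁴ = (0.667)²(0.5991)⁴ = 0.05730.
F_t/F_c = (L_t/L_c)/(d_t/d_c)² = 0.05730/(0.994)² = 0.05800.

0.0580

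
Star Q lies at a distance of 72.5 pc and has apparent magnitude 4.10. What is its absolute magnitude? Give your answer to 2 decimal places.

-0.20

M = m − 5 log₁₀(d/10 pc) = 4.10 − 5 log₁₀(72.5/10)
  = 4.10 − 5 × 0.860 = 4.10 − 4.30 = -0.20.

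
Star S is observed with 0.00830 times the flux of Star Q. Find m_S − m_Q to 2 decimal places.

5.20

m_S − m_Q = −2.5 log₁₀(F_S/F_Q) = −2.5 log₁₀(0.00830) = −2.5 × (-2.081) = 5.202.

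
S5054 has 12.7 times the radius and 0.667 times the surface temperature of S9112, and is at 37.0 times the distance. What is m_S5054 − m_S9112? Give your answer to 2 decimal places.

L_S5054/L_S9112 = (12.7)²(0.667)⁴ = 31.92.
F_S5054/F_S9112 = (L_S5054/L_S9112)/(d_S5054/d_S9112)² = 31.92/1369 = 0.02332.
m_S5054 − m_S9112 = −2.5 log₁₀(0.02332) = 4.08.

4.08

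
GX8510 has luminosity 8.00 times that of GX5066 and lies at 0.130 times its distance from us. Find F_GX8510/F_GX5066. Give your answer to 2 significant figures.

4.7×10^2

F = L/(4πd²), so F_GX8510/F_GX5066 = (L_GX8510/L_GX5066) / (d_GX8510/d_GX5066)²
= 8.00 / (0.130)² = 8.00 / 0.01690 = 473.4.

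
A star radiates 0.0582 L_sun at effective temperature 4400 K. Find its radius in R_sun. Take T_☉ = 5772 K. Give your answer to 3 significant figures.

0.415 R_sun

R/R_☉ = √(L/L_☉) / (T/T_☉)² = √(0.0582) / (0.7623)²
       = 0.2412 / 0.5811 = 0.4152.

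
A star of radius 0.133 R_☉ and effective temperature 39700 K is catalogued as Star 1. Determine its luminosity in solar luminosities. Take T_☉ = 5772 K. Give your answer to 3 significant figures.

L/L_☉ = (R/R_☉)² (T/T_☉)⁴ = (0.133)² × (39700/5772)⁴
       = 0.01769 × (6.878)⁴ = 0.01769 × 2238 = 39.59.

39.6 solar luminosities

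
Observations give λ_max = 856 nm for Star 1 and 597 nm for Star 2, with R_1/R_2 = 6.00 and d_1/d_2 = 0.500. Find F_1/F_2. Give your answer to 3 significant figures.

34.1

Wien's law: T_1/T_2 = λ_2/λ_1 = 597/856 = 0.6974.
L_1/L_2 = (R_1/R_2)²(T_1/T_2)⁴ = (6.00)²(0.6974)⁴ = 8.517.
F_1/F_2 = (L_1/L_2)/(d_1/d_2)² = 8.517/(0.500)² = 34.07.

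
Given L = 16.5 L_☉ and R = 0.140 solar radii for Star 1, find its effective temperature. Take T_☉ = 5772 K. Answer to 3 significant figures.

T/T_☉ = (L/L_☉)^(1/4) / (R/R_☉)^(1/2)
T = 5772 × (16.5)^(1/4) / √(0.140) = 5772 × 2.015 / 0.3742 = 3.109×10^4 K.

3.11×10^4 K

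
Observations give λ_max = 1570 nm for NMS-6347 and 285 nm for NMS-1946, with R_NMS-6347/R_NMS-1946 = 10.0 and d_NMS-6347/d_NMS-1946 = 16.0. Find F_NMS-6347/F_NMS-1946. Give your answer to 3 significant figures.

Wien's law: T_NMS-6347/T_NMS-1946 = λ_NMS-1946/λ_NMS-6347 = 285/1570 = 0.1815.
L_NMS-6347/L_NMS-1946 = (R_NMS-6347/R_NMS-1946)²(T_NMS-6347/T_NMS-1946)⁴ = (10.0)²(0.1815)⁴ = 0.1086.
F_NMS-6347/F_NMS-1946 = (L_NMS-6347/L_NMS-1946)/(d_NMS-6347/d_NMS-1946)² = 0.1086/(16.0)² = 4.242×10^-4.

4.24×10^-4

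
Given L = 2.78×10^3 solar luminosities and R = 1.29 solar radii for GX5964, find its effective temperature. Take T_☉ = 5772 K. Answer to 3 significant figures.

3.69×10^4 K

T/T_☉ = (L/L_☉)^(1/4) / (R/R_☉)^(1/2)
T = 5772 × (2.78×10^3)^(1/4) / √(1.29) = 5772 × 7.261 / 1.136 = 3.690×10^4 K.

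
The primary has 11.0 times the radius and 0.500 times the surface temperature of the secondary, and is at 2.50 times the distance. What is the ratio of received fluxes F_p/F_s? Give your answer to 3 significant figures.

1.21

L_p/L_s = (R_p/R_s)²(T_p/T_s)⁴ = (11.0)² × (0.500)⁴ = 7.562.
F_p/F_s = (L_p/L_s)/(d_p/d_s)² = 7.562 / (2.50)² = 1.210.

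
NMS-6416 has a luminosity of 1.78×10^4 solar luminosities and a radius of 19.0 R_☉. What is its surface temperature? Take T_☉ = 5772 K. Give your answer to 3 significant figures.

1.53×10^4 K

T/T_☉ = (L/L_☉)^(1/4) / (R/R_☉)^(1/2)
T = 5772 × (1.78×10^4)^(1/4) / √(19.0) = 5772 × 11.55 / 4.359 = 1.530×10^4 K.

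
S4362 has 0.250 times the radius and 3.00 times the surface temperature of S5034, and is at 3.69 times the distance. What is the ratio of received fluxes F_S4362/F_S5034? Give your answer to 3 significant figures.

0.372

L_S4362/L_S5034 = (R_S4362/R_S5034)²(T_S4362/T_S5034)⁴ = (0.250)² × (3.00)⁴ = 5.062.
F_S4362/F_S5034 = (L_S4362/L_S5034)/(d_S4362/d_S5034)² = 5.062 / (3.69)² = 0.3718.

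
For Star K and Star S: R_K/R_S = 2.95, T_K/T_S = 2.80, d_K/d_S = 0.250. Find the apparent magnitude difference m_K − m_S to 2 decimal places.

L_K/L_S = (2.95)²(2.80)⁴ = 534.9.
F_K/F_S = (L_K/L_S)/(d_K/d_S)² = 534.9/0.06250 = 8558.
m_K − m_S = −2.5 log₁₀(8558) = -9.83.

-9.83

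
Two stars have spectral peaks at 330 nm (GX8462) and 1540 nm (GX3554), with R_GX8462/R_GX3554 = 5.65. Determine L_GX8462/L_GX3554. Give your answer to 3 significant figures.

Wien's law gives T ∝ 1/λ_max, so T_GX8462/T_GX3554 = λ_GX3554/λ_GX8462 = 1540/330 = 4.667.
Then L ∝ R²T⁴ gives L_GX8462/L_GX3554 = (5.65)² × (4.667)⁴ = 31.92 × 474.3 = 1.514×10^4.

1.51×10^4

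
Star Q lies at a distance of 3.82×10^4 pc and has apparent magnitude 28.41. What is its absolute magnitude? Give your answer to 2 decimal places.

M = m − 5 log₁₀(d/10 pc) = 28.41 − 5 log₁₀(3.82×10^4/10)
  = 28.41 − 5 × 3.582 = 28.41 − 17.91 = 10.50.

10.50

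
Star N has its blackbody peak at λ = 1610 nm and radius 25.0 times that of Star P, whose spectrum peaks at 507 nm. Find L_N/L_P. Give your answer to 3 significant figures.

6.15

Wien's law gives T ∝ 1/λ_max, so T_N/T_P = λ_P/λ_N = 507/1610 = 0.3149.
Then L ∝ R²T⁴ gives L_N/L_P = (25.0)² × (0.3149)⁴ = 625.0 × 0.009834 = 6.146.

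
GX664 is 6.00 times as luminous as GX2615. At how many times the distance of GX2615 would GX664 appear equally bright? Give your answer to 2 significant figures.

Equal flux requires L_GX664/d_GX664² = L_GX2615/d_GX2615², so d_GX664/d_GX2615 = √(L_GX664/L_GX2615)
= √(6.00) = 2.449.

2.4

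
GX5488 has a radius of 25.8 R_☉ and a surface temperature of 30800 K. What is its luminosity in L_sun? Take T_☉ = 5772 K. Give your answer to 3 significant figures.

L/L_☉ = (R/R_☉)² (T/T_☉)⁴ = (25.8)² × (30800/5772)⁴
       = 665.6 × (5.336)⁴ = 665.6 × 810.8 = 5.397×10^5.

5.40×10^5 L_sun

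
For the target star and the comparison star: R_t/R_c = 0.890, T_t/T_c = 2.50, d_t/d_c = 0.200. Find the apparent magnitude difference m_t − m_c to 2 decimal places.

-7.22

L_t/L_c = (0.890)²(2.50)⁴ = 30.94.
F_t/F_c = (L_t/L_c)/(d_t/d_c)² = 30.94/0.04000 = 773.5.
m_t − m_c = −2.5 log₁₀(773.5) = -7.22.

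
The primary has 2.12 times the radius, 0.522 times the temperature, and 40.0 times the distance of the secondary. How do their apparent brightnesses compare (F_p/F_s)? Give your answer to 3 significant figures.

L_p/L_s = (R_p/R_s)²(T_p/T_s)⁴ = (2.12)² × (0.522)⁴ = 0.3337.
F_p/F_s = (L_p/L_s)/(d_p/d_s)² = 0.3337 / (40.0)² = 2.086×10^-4.

2.09×10^-4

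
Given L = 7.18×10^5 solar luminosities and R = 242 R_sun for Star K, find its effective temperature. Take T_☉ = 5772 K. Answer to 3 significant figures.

1.08×10^4 K

T/T_☉ = (L/L_☉)^(1/4) / (R/R_☉)^(1/2)
T = 5772 × (7.18×10^5)^(1/4) / √(242) = 5772 × 29.11 / 15.56 = 1.080×10^4 K.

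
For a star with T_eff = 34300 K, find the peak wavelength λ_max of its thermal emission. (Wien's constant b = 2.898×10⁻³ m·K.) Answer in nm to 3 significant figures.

84.5 nm

λ_max = b/T = 2.898×10⁻³ / 34300 = 8.45×10^-8 m = 84.49 nm.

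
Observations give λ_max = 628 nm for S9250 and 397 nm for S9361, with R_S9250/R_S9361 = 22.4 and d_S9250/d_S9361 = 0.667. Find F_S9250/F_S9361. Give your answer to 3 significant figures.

180

Wien's law: T_S9250/T_S9361 = λ_S9361/λ_S9250 = 397/628 = 0.6322.
L_S9250/L_S9361 = (R_S9250/R_S9361)²(T_S9250/T_S9361)⁴ = (22.4)²(0.6322)⁴ = 80.13.
F_S9250/F_S9361 = (L_S9250/L_S9361)/(d_S9250/d_S9361)² = 80.13/(0.667)² = 180.1.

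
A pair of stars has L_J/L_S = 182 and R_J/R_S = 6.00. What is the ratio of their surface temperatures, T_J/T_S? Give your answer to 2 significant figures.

L ∝ R²T⁴ gives T ∝ (L/R²)^(1/4), so
T_J/T_S = (182 / 6.00²)^(1/4) = (5.056)^(1/4) = 1.499.

1.5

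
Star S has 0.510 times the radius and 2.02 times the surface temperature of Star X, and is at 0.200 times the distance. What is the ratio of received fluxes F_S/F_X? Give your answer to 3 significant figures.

108

L_S/L_X = (R_S/R_X)²(T_S/T_X)⁴ = (0.510)² × (2.02)⁴ = 4.331.
F_S/F_X = (L_S/L_X)/(d_S/d_X)² = 4.331 / (0.200)² = 108.3.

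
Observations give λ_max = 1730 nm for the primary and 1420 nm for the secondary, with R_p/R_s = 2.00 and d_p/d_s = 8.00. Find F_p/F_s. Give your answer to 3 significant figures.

0.0284

Wien's law: T_p/T_s = λ_s/λ_p = 1420/1730 = 0.8208.
L_p/L_s = (R_p/R_s)²(T_p/T_s)⁴ = (2.00)²(0.8208)⁴ = 1.816.
F_p/F_s = (L_p/L_s)/(d_p/d_s)² = 1.816/(8.00)² = 0.02837.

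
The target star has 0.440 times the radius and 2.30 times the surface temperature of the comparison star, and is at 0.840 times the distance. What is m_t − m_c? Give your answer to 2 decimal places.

L_t/L_c = (0.440)²(2.30)⁴ = 5.418.
F_t/F_c = (L_t/L_c)/(d_t/d_c)² = 5.418/0.7056 = 7.678.
m_t − m_c = −2.5 log₁₀(7.678) = -2.21.

-2.21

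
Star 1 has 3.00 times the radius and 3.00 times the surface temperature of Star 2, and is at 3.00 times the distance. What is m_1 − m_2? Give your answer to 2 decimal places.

-4.77

L_1/L_2 = (3.00)²(3.00)⁴ = 729.0.
F_1/F_2 = (L_1/L_2)/(d_1/d_2)² = 729.0/9.000 = 81.00.
m_1 − m_2 = −2.5 log₁₀(81.00) = -4.77.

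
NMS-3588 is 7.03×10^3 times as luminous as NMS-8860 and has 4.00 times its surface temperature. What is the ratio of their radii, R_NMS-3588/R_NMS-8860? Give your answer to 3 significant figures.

L ∝ R²T⁴ gives R ∝ √L / T², so
R_NMS-3588/R_NMS-8860 = √(7.03×10^3) / (4.00)² = 83.85 / 16.00 = 5.240.

5.24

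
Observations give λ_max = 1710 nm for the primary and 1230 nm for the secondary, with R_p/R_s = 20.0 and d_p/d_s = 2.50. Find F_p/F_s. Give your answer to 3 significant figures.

17.1

Wien's law: T_p/T_s = λ_s/λ_p = 1230/1710 = 0.7193.
L_p/L_s = (R_p/R_s)²(T_p/T_s)⁴ = (20.0)²(0.7193)⁴ = 107.1.
F_p/F_s = (L_p/L_s)/(d_p/d_s)² = 107.1/(2.50)² = 17.13.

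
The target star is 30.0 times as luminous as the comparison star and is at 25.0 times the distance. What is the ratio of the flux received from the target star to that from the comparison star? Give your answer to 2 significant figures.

0.048

F = L/(4πd²), so F_t/F_c = (L_t/L_c) / (d_t/d_c)²
= 30.0 / (25.0)² = 30.0 / 625.0 = 0.04800.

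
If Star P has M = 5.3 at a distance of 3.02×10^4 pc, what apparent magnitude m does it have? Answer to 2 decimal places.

22.70

m = M + 5 log₁₀(d/10 pc) = 5.3 + 5 log₁₀(3.02×10^4/10)
  = 5.3 + 5 × 3.480 = 5.3 + 17.40 = 22.70.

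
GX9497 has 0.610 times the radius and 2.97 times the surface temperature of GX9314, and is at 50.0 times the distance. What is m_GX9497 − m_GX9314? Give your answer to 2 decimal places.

4.84

L_GX9497/L_GX9314 = (0.610)²(2.97)⁴ = 28.95.
F_GX9497/F_GX9314 = (L_GX9497/L_GX9314)/(d_GX9497/d_GX9314)² = 28.95/2500 = 0.01158.
m_GX9497 − m_GX9314 = −2.5 log₁₀(0.01158) = 4.84.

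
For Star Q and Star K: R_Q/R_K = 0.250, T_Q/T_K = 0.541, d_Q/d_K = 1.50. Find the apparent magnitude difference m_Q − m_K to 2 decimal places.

6.56

L_Q/L_K = (0.250)²(0.541)⁴ = 0.005354.
F_Q/F_K = (L_Q/L_K)/(d_Q/d_K)² = 0.005354/2.250 = 0.002380.
m_Q − m_K = −2.5 log₁₀(0.002380) = 6.56.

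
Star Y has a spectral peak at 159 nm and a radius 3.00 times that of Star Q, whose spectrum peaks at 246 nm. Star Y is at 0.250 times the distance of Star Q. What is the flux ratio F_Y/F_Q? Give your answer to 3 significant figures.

Wien's law: T_Y/T_Q = λ_Q/λ_Y = 246/159 = 1.547.
L_Y/L_Q = (R_Y/R_Q)²(T_Y/T_Q)⁴ = (3.00)²(1.547)⁴ = 51.57.
F_Y/F_Q = (L_Y/L_Q)/(d_Y/d_Q)² = 51.57/(0.250)² = 825.1.

825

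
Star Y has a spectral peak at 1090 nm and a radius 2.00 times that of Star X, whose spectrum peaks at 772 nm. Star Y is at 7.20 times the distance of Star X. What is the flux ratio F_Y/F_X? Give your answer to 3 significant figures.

Wien's law: T_Y/T_X = λ_X/λ_Y = 772/1090 = 0.7083.
L_Y/L_X = (R_Y/R_X)²(T_Y/T_X)⁴ = (2.00)²(0.7083)⁴ = 1.007.
F_Y/F_X = (L_Y/L_X)/(d_Y/d_X)² = 1.007/(7.20)² = 0.01942.

0.0194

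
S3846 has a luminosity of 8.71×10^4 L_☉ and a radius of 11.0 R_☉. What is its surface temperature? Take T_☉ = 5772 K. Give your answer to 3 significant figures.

T/T_☉ = (L/L_☉)^(1/4) / (R/R_☉)^(1/2)
T = 5772 × (8.71×10^4)^(1/4) / √(11.0) = 5772 × 17.18 / 3.317 = 2.990×10^4 K.

2.99×10^4 K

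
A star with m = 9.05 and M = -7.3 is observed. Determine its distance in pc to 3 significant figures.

1.86×10^4 pc

m − M = 5 log₁₀(d/10 pc)
9.05 − (-7.3) = 16.35 = 5 log₁₀(d/10)
d = 10 × 10^(16.35/5) = 10 × 10^3.270 = 1.862×10^4 pc.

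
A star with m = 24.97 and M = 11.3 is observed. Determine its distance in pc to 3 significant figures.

m − M = 5 log₁₀(d/10 pc)
24.97 − (11.3) = 13.67 = 5 log₁₀(d/10)
d = 10 × 10^(13.67/5) = 10 × 10^2.734 = 5420 pc.

5.42×10^3 pc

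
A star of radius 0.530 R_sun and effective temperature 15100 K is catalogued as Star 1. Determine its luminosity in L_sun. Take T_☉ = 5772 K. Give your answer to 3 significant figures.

L/L_☉ = (R/R_☉)² (T/T_☉)⁴ = (0.530)² × (15100/5772)⁴
       = 0.2809 × (2.616)⁴ = 0.2809 × 46.84 = 13.16.

13.2 L_sun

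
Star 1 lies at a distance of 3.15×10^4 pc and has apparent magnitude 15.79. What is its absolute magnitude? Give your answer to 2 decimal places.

M = m − 5 log₁₀(d/10 pc) = 15.79 − 5 log₁₀(3.15×10^4/10)
  = 15.79 − 5 × 3.498 = 15.79 − 17.49 = -1.70.

-1.70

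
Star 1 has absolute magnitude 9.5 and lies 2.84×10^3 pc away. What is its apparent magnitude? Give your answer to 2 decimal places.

m = M + 5 log₁₀(d/10 pc) = 9.5 + 5 log₁₀(2.84×10^3/10)
  = 9.5 + 5 × 2.453 = 9.5 + 12.27 = 21.77.

21.77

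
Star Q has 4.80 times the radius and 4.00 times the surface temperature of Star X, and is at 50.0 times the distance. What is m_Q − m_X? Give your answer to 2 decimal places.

L_Q/L_X = (4.80)²(4.00)⁴ = 5898.
F_Q/F_X = (L_Q/L_X)/(d_Q/d_X)² = 5898/2500 = 2.359.
m_Q − m_X = −2.5 log₁₀(2.359) = -0.93.

-0.93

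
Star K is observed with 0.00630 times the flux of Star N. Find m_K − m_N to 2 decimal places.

5.50

m_K − m_N = −2.5 log₁₀(F_K/F_N) = −2.5 log₁₀(0.00630) = −2.5 × (-2.201) = 5.502.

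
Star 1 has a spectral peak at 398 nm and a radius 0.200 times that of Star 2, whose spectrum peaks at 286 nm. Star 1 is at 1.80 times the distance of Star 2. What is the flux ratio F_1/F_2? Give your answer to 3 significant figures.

0.00329

Wien's law: T_1/T_2 = λ_2/λ_1 = 286/398 = 0.7186.
L_1/L_2 = (R_1/R_2)²(T_1/T_2)⁴ = (0.200)²(0.7186)⁴ = 0.01067.
F_1/F_2 = (L_1/L_2)/(d_1/d_2)² = 0.01067/(1.80)² = 0.003292.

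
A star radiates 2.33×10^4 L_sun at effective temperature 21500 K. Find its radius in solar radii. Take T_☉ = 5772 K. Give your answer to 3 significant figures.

R/R_☉ = √(L/L_☉) / (T/T_☉)² = √(2.33×10^4) / (3.725)²
       = 152.6 / 13.87 = 11.00.

11.0 solar radii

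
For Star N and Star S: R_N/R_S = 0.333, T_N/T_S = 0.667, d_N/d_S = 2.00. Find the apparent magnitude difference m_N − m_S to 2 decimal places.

L_N/L_S = (0.333)²(0.667)⁴ = 0.02195.
F_N/F_S = (L_N/L_S)/(d_N/d_S)² = 0.02195/4.000 = 0.005487.
m_N − m_S = −2.5 log₁₀(0.005487) = 5.65.

5.65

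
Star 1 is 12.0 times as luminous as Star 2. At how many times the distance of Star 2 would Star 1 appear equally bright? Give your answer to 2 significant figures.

Equal flux requires L_1/d_1² = L_2/d_2², so d_1/d_2 = √(L_1/L_2)
= √(12.0) = 3.464.

3.5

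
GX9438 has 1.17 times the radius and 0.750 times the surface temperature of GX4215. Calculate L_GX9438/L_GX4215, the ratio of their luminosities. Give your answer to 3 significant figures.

From the Stefan–Boltzmann law, L ∝ R²T⁴, so
L_GX9438/L_GX4215 = (R_GX9438/R_GX4215)² (T_GX9438/T_GX4215)⁴ = (1.17)² × (0.750)⁴ = 1.369 × 0.3164 = 0.4331.

0.433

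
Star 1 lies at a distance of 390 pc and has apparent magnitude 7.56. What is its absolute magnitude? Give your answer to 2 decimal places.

M = m − 5 log₁₀(d/10 pc) = 7.56 − 5 log₁₀(390/10)
  = 7.56 − 5 × 1.591 = 7.56 − 7.96 = -0.40.

-0.40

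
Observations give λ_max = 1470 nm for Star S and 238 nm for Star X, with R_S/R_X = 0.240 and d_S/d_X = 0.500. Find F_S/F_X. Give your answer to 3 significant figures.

1.58×10^-4

Wien's law: T_S/T_X = λ_X/λ_S = 238/1470 = 0.1619.
L_S/L_X = (R_S/R_X)²(T_S/T_X)⁴ = (0.240)²(0.1619)⁴ = 3.958×10^-5.
F_S/F_X = (L_S/L_X)/(d_S/d_X)² = 3.958×10^-5/(0.500)² = 1.583×10^-4.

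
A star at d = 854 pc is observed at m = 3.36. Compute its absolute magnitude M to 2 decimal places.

-6.30

M = m − 5 log₁₀(d/10 pc) = 3.36 − 5 log₁₀(854/10)
  = 3.36 − 5 × 1.931 = 3.36 − 9.66 = -6.30.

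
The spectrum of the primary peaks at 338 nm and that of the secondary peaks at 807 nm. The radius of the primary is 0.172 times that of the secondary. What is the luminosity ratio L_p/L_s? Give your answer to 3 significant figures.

Wien's law gives T ∝ 1/λ_max, so T_p/T_s = λ_s/λ_p = 807/338 = 2.388.
Then L ∝ R²T⁴ gives L_p/L_s = (0.172)² × (2.388)⁴ = 0.02958 × 32.50 = 0.9614.

0.961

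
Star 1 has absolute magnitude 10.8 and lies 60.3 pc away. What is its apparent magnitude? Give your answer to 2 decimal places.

14.70

m = M + 5 log₁₀(d/10 pc) = 10.8 + 5 log₁₀(60.3/10)
  = 10.8 + 5 × 0.780 = 10.8 + 3.90 = 14.70.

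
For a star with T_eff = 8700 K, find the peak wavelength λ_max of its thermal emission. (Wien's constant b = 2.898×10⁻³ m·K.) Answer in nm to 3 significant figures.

λ_max = b/T = 2.898×10⁻³ / 8700 = 3.33×10^-7 m = 333.1 nm.

333 nm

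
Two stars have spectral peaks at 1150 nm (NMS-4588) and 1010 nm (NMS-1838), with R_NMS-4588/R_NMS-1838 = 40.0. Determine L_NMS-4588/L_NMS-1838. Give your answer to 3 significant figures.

952

Wien's law gives T ∝ 1/λ_max, so T_NMS-4588/T_NMS-1838 = λ_NMS-1838/λ_NMS-4588 = 1010/1150 = 0.8783.
Then L ∝ R²T⁴ gives L_NMS-4588/L_NMS-1838 = (40.0)² × (0.8783)⁴ = 1600 × 0.5950 = 951.9.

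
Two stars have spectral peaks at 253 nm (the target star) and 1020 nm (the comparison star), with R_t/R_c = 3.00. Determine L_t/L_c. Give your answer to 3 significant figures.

2.38×10^3

Wien's law gives T ∝ 1/λ_max, so T_t/T_c = λ_c/λ_t = 1020/253 = 4.032.
Then L ∝ R²T⁴ gives L_t/L_c = (3.00)² × (4.032)⁴ = 9.000 × 264.2 = 2378.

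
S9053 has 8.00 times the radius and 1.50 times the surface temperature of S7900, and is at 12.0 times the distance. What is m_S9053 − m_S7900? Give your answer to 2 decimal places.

-0.88

L_S9053/L_S7900 = (8.00)²(1.50)⁴ = 324.0.
F_S9053/F_S7900 = (L_S9053/L_S7900)/(d_S9053/d_S7900)² = 324.0/144.0 = 2.250.
m_S9053 − m_S7900 = −2.5 log₁₀(2.250) = -0.88.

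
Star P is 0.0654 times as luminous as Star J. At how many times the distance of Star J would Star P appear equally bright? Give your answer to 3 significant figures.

0.256

Equal flux requires L_P/d_P² = L_J/d_J², so d_P/d_J = √(L_P/L_J)
= √(0.0654) = 0.2557.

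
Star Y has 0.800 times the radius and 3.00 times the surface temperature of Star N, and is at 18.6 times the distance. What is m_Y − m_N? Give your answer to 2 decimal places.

L_Y/L_N = (0.800)²(3.00)⁴ = 51.84.
F_Y/F_N = (L_Y/L_N)/(d_Y/d_N)² = 51.84/346.0 = 0.1498.
m_Y − m_N = −2.5 log₁₀(0.1498) = 2.06.

2.06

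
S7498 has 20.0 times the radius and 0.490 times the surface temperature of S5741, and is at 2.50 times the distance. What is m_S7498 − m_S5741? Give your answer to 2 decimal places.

-1.42

L_S7498/L_S5741 = (20.0)²(0.490)⁴ = 23.06.
F_S7498/F_S5741 = (L_S7498/L_S5741)/(d_S7498/d_S5741)² = 23.06/6.250 = 3.689.
m_S7498 − m_S5741 = −2.5 log₁₀(3.689) = -1.42.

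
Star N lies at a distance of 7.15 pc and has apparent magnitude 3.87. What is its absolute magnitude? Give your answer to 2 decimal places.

M = m − 5 log₁₀(d/10 pc) = 3.87 − 5 log₁₀(7.15/10)
  = 3.87 − 5 × -0.146 = 3.87 − -0.73 = 4.60.

4.60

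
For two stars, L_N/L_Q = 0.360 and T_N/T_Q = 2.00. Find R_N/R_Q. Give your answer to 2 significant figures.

L ∝ R²T⁴ gives R ∝ √L / T², so
R_N/R_Q = √(0.360) / (2.00)² = 0.6000 / 4.000 = 0.1500.

0.15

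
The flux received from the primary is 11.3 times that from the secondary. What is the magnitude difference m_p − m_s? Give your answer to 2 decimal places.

m_p − m_s = −2.5 log₁₀(F_p/F_s) = −2.5 log₁₀(11.3) = −2.5 × (1.053) = -2.633.

-2.63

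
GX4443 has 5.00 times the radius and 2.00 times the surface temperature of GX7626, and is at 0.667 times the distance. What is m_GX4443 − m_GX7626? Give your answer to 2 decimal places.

L_GX4443/L_GX7626 = (5.00)²(2.00)⁴ = 400.0.
F_GX4443/F_GX7626 = (L_GX4443/L_GX7626)/(d_GX4443/d_GX7626)² = 400.0/0.4449 = 899.1.
m_GX4443 − m_GX7626 = −2.5 log₁₀(899.1) = -7.38.

-7.38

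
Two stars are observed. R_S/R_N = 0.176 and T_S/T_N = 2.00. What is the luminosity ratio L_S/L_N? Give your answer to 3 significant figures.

From the Stefan–Boltzmann law, L ∝ R²T⁴, so
L_S/L_N = (R_S/R_N)² (T_S/T_N)⁴ = (0.176)² × (2.00)⁴ = 0.03098 × 16.00 = 0.4956.

0.496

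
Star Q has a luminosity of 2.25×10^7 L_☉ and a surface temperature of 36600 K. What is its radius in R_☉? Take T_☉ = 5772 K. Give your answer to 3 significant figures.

R/R_☉ = √(L/L_☉) / (T/T_☉)² = √(2.25×10^7) / (6.341)²
       = 4743 / 40.21 = 118.0.

118 R_☉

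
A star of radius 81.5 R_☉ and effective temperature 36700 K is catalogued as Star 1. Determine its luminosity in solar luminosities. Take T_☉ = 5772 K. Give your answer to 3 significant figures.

L/L_☉ = (R/R_☉)² (T/T_☉)⁴ = (81.5)² × (36700/5772)⁴
       = 6642 × (6.358)⁴ = 6642 × 1634 = 1.086×10^7.

1.09×10^7 solar luminosities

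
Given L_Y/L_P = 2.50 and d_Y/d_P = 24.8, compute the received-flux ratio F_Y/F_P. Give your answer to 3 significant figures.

0.00406

F = L/(4πd²), so F_Y/F_P = (L_Y/L_P) / (d_Y/d_P)²
= 2.50 / (24.8)² = 2.50 / 615.0 = 0.004065.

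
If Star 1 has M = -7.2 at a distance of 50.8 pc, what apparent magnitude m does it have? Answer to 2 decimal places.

-3.67

m = M + 5 log₁₀(d/10 pc) = -7.2 + 5 log₁₀(50.8/10)
  = -7.2 + 5 × 0.706 = -7.2 + 3.53 = -3.67.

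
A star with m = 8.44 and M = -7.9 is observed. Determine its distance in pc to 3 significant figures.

1.85×10^4 pc

m − M = 5 log₁₀(d/10 pc)
8.44 − (-7.9) = 16.34 = 5 log₁₀(d/10)
d = 10 × 10^(16.34/5) = 10 × 10^3.268 = 1.854×10^4 pc.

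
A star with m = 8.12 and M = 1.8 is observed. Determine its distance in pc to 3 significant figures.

184 pc

m − M = 5 log₁₀(d/10 pc)
8.12 − (1.8) = 6.32 = 5 log₁₀(d/10)
d = 10 × 10^(6.32/5) = 10 × 10^1.264 = 183.7 pc.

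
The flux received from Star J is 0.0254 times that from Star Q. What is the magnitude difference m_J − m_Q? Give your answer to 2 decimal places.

m_J − m_Q = −2.5 log₁₀(F_J/F_Q) = −2.5 log₁₀(0.0254) = −2.5 × (-1.595) = 3.988.

3.99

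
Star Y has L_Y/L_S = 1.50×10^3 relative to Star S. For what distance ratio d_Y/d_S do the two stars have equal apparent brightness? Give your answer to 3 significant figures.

Equal flux requires L_Y/d_Y² = L_S/d_S², so d_Y/d_S = √(L_Y/L_S)
= √(1.50×10^3) = 38.73.

38.7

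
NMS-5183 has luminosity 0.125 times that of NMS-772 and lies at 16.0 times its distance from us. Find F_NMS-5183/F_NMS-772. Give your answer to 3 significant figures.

F = L/(4πd²), so F_NMS-5183/F_NMS-772 = (L_NMS-5183/L_NMS-772) / (d_NMS-5183/d_NMS-772)²
= 0.125 / (16.0)² = 0.125 / 256.0 = 4.883×10^-4.

4.88×10^-4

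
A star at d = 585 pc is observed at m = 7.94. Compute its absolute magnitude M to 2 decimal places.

M = m − 5 log₁₀(d/10 pc) = 7.94 − 5 log₁₀(585/10)
  = 7.94 − 5 × 1.767 = 7.94 − 8.84 = -0.90.

-0.90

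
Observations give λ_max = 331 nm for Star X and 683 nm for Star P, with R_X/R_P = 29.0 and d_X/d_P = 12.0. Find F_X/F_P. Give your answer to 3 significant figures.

106

Wien's law: T_X/T_P = λ_P/λ_X = 683/331 = 2.063.
L_X/L_P = (R_X/R_P)²(T_X/T_P)⁴ = (29.0)²(2.063)⁴ = 1.525×10^4.
F_X/F_P = (L_X/L_P)/(d_X/d_P)² = 1.525×10^4/(12.0)² = 105.9.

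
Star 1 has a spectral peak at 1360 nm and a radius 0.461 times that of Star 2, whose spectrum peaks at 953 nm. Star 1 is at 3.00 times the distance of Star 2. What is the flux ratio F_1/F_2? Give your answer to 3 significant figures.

Wien's law: T_1/T_2 = λ_2/λ_1 = 953/1360 = 0.7007.
L_1/L_2 = (R_1/R_2)²(T_1/T_2)⁴ = (0.461)²(0.7007)⁴ = 0.05124.
F_1/F_2 = (L_1/L_2)/(d_1/d_2)² = 0.05124/(3.00)² = 0.005693.

0.00569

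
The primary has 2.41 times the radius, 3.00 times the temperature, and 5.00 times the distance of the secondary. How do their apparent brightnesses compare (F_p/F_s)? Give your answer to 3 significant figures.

18.8

L_p/L_s = (R_p/R_s)²(T_p/T_s)⁴ = (2.41)² × (3.00)⁴ = 470.5.
F_p/F_s = (L_p/L_s)/(d_p/d_s)² = 470.5 / (5.00)² = 18.82.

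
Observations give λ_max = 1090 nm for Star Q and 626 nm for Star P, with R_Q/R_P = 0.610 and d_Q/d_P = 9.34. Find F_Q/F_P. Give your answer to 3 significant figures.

4.64×10^-4

Wien's law: T_Q/T_P = λ_P/λ_Q = 626/1090 = 0.5743.
L_Q/L_P = (R_Q/R_P)²(T_Q/T_P)⁴ = (0.610)²(0.5743)⁴ = 0.04048.
F_Q/F_P = (L_Q/L_P)/(d_Q/d_P)² = 0.04048/(9.34)² = 4.640×10^-4.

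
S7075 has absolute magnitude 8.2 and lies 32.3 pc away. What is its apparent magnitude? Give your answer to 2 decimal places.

m = M + 5 log₁₀(d/10 pc) = 8.2 + 5 log₁₀(32.3/10)
  = 8.2 + 5 × 0.509 = 8.2 + 2.55 = 10.75.

10.75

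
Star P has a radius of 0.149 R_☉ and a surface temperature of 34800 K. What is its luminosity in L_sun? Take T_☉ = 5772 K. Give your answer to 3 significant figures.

L/L_☉ = (R/R_☉)² (T/T_☉)⁴ = (0.149)² × (34800/5772)⁴
       = 0.02220 × (6.029)⁴ = 0.02220 × 1321 = 29.33.

29.3 L_sun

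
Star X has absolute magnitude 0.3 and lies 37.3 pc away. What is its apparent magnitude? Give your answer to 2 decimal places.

3.16

m = M + 5 log₁₀(d/10 pc) = 0.3 + 5 log₁₀(37.3/10)
  = 0.3 + 5 × 0.572 = 0.3 + 2.86 = 3.16.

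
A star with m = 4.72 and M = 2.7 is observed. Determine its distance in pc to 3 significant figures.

m − M = 5 log₁₀(d/10 pc)
4.72 − (2.7) = 2.02 = 5 log₁₀(d/10)
d = 10 × 10^(2.02/5) = 10 × 10^0.404 = 25.35 pc.

25.4 pc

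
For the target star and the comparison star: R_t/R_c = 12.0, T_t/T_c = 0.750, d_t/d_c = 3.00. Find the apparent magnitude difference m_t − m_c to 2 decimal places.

L_t/L_c = (12.0)²(0.750)⁴ = 45.56.
F_t/F_c = (L_t/L_c)/(d_t/d_c)² = 45.56/9.000 = 5.062.
m_t − m_c = −2.5 log₁₀(5.062) = -1.76.

-1.76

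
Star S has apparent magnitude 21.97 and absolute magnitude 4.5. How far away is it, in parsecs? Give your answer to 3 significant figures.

m − M = 5 log₁₀(d/10 pc)
21.97 − (4.5) = 17.47 = 5 log₁₀(d/10)
d = 10 × 10^(17.47/5) = 10 × 10^3.494 = 3.119×10^4 pc.

3.12×10^4 pc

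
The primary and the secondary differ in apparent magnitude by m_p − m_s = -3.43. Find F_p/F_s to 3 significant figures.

F_p/F_s = 10^(−(m_p − m_s)/2.5) = 10^(3.43/2.5) = 10^1.372 = 23.55.

23.6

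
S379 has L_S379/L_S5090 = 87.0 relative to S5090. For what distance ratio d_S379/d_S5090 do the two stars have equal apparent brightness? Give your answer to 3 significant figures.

9.33

Equal flux requires L_S379/d_S379² = L_S5090/d_S5090², so d_S379/d_S5090 = √(L_S379/L_S5090)
= √(87.0) = 9.327.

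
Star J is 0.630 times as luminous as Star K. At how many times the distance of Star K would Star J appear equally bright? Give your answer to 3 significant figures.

0.794

Equal flux requires L_J/d_J² = L_K/d_K², so d_J/d_K = √(L_J/L_K)
= √(0.630) = 0.7937.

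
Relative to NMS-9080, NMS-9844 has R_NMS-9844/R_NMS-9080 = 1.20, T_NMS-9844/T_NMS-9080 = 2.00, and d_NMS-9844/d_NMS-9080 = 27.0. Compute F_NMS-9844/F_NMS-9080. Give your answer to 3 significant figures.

L_NMS-9844/L_NMS-9080 = (R_NMS-9844/R_NMS-9080)²(T_NMS-9844/T_NMS-9080)⁴ = (1.20)² × (2.00)⁴ = 23.04.
F_NMS-9844/F_NMS-9080 = (L_NMS-9844/L_NMS-9080)/(d_NMS-9844/d_NMS-9080)² = 23.04 / (27.0)² = 0.03160.

0.0316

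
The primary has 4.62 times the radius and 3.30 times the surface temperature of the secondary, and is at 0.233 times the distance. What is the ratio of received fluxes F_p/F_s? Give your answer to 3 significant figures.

L_p/L_s = (R_p/R_s)²(T_p/T_s)⁴ = (4.62)² × (3.30)⁴ = 2531.
F_p/F_s = (L_p/L_s)/(d_p/d_s)² = 2531 / (0.233)² = 4.663×10^4.

4.66×10^4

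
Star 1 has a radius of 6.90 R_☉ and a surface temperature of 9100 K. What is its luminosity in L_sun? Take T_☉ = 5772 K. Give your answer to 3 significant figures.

294 L_sun

L/L_☉ = (R/R_☉)² (T/T_☉)⁴ = (6.90)² × (9100/5772)⁴
       = 47.61 × (1.577)⁴ = 47.61 × 6.178 = 294.1.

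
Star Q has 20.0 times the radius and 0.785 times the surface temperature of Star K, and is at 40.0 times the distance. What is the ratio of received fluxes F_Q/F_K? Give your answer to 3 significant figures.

0.0949

L_Q/L_K = (R_Q/R_K)²(T_Q/T_K)⁴ = (20.0)² × (0.785)⁴ = 151.9.
F_Q/F_K = (L_Q/L_K)/(d_Q/d_K)² = 151.9 / (40.0)² = 0.09493.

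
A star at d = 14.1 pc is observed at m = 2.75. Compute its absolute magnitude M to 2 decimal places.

2.00

M = m − 5 log₁₀(d/10 pc) = 2.75 − 5 log₁₀(14.1/10)
  = 2.75 − 5 × 0.149 = 2.75 − 0.75 = 2.00.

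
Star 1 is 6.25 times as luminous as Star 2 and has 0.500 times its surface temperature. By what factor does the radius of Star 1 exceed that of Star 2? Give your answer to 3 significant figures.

10.0

L ∝ R²T⁴ gives R ∝ √L / T², so
R_1/R_2 = √(6.25) / (0.500)² = 2.500 / 0.2500 = 10.00.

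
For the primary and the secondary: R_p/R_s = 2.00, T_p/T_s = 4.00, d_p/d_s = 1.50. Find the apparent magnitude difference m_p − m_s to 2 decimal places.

L_p/L_s = (2.00)²(4.00)⁴ = 1024.
F_p/F_s = (L_p/L_s)/(d_p/d_s)² = 1024/2.250 = 455.1.
m_p − m_s = −2.5 log₁₀(455.1) = -6.65.

-6.65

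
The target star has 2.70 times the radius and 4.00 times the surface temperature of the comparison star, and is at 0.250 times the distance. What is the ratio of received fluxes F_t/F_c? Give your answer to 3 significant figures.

2.99×10^4

L_t/L_c = (R_t/R_c)²(T_t/T_c)⁴ = (2.70)² × (4.00)⁴ = 1866.
F_t/F_c = (L_t/L_c)/(d_t/d_c)² = 1866 / (0.250)² = 2.986×10^4.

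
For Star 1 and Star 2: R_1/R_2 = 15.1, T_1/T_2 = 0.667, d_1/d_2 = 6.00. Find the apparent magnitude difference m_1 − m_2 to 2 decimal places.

-0.25

L_1/L_2 = (15.1)²(0.667)⁴ = 45.13.
F_1/F_2 = (L_1/L_2)/(d_1/d_2)² = 45.13/36.00 = 1.254.
m_1 − m_2 = −2.5 log₁₀(1.254) = -0.25.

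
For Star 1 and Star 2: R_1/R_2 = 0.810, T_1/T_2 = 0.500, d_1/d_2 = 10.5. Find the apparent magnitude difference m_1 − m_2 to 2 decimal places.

L_1/L_2 = (0.810)²(0.500)⁴ = 0.04101.
F_1/F_2 = (L_1/L_2)/(d_1/d_2)² = 0.04101/110.2 = 3.719×10^-4.
m_1 − m_2 = −2.5 log₁₀(3.719×10^-4) = 8.57.

8.57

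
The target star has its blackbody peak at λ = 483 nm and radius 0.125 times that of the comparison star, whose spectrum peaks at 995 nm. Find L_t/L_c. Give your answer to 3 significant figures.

0.281

Wien's law gives T ∝ 1/λ_max, so T_t/T_c = λ_c/λ_t = 995/483 = 2.060.
Then L ∝ R²T⁴ gives L_t/L_c = (0.125)² × (2.060)⁴ = 0.01562 × 18.01 = 0.2814.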